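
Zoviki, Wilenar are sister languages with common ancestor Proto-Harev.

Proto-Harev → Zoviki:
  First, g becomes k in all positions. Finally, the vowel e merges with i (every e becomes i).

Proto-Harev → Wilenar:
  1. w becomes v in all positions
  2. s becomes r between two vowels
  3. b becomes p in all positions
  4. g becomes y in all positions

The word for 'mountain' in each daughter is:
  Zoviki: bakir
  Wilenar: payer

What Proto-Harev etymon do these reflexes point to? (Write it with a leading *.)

*bager

Position 1: Zoviki has b, Wilenar has p. Zoviki preserves b here (none of its changes turn any other segment into b), so the proto-segment is *b.
Position 3: Zoviki has k, Wilenar has y. Taking the neighbouring segments as reconstructed: Zoviki k could go back to *k or *g; Wilenar y could go back to *g or *y — the one source consistent with every daughter is *g.
Position 4: Zoviki has i, Wilenar has e. Wilenar preserves e here (none of its changes turn any other segment into e), so the proto-segment is *e.
Verify the candidate proto-form against each daughter:
Zoviki: *bager
  bager → baker   [unconditioned shift]
  baker → bakir   [vowel merger]
  giving Zoviki bakir.
Wilenar: *bager
  bager (rule 1 does not apply)
  bager (rule 2 does not apply)
  bager → pager   [unconditioned shift]
  pager → payer   [unconditioned shift]
  giving Wilenar payer.
*bager is the unique common source.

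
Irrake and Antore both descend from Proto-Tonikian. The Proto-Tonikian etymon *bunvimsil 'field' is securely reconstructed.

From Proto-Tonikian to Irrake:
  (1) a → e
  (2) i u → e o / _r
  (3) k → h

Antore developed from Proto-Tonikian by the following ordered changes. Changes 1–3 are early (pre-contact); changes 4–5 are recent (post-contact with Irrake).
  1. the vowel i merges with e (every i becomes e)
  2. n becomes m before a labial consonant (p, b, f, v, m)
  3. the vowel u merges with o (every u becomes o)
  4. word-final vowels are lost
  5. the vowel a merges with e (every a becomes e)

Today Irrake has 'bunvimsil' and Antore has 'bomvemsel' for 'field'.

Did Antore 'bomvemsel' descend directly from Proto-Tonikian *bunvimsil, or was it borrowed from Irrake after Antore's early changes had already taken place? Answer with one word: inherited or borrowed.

inherited

If inherited, *bunvimsil would pass through all of Antore's changes:
Antore: start from *bunvimsil.
  rule 1 (vowel merger): bunvimsil → bunvemsel
  rule 2 (nasal place assimilation): bunvemsel → bumvemsel
  rule 3 (vowel merger): bumvemsel → bomvemsel
  rule 4: no change — bomvemsel
  rule 5: no change — bomvemsel
  ⇒ Antore bomvemsel
If borrowed from Irrake 'bunvimsil' after the early changes, it would undergo only the recent ones:
  rule 4 (apocope): no change (bunvimsil)
  rule 5 (vowel merger): no change (bunvimsil)
  ⇒ as a loan: bunvimsil
Antore 'bomvemsel' matches the inherited outcome exactly, so it is an inherited cognate, not a loan.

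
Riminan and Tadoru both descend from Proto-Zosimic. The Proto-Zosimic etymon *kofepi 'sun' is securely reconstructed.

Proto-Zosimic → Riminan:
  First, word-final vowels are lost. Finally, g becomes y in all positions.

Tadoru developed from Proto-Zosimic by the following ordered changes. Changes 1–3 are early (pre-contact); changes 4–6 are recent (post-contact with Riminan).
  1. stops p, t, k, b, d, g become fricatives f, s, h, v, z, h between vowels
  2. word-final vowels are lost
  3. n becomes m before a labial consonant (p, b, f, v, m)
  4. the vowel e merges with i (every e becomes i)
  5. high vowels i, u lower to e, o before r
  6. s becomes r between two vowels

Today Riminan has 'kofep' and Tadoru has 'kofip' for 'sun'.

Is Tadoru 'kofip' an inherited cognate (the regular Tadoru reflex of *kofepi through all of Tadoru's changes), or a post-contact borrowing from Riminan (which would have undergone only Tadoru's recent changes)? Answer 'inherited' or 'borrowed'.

borrowed

If inherited, *kofepi would pass through all of Tadoru's changes:
Tadoru: *kofepi > kofefi > kofef > kofif  (by intervocalic lenition, apocope, vowel merger)
If borrowed from Riminan 'kofep' after the early changes, it would undergo only the recent ones:
  rule 4 (vowel merger): kofep → kofip
  rule 5 (pre-rhotic lowering): no change (kofip)
  rule 6 (rhotacism): no change (kofip)
  ⇒ as a loan: kofip
Tadoru 'kofip' matches the loan outcome 'kofip', not the inherited 'kofif' — it skipped the early Tadoru changes, so it was borrowed from Riminan.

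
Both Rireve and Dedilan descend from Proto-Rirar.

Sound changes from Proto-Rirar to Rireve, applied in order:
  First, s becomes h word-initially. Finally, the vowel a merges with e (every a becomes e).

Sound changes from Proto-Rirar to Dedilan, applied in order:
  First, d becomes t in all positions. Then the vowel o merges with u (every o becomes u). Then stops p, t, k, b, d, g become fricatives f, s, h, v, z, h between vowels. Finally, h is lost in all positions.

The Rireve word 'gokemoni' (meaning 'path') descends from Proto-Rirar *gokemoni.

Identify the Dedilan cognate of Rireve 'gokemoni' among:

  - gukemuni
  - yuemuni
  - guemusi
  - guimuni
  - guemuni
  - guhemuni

guemuni

Dedilan: *gokemoni
  gokemoni (rule 1 does not apply)
  gokemoni → gukemuni   [vowel merger]
  gukemuni → guhemuni   [intervocalic lenition]
  guhemuni → guemuni   [h-loss]
  giving Dedilan guemuni.
Among the options, 'guemuni' alone shows every Dedilan change applied in order.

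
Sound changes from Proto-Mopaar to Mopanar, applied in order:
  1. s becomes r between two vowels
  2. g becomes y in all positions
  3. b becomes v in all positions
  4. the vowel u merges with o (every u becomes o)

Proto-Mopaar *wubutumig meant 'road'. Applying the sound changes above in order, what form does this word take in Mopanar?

wovotomiy

Mopanar: *wubutumig
  wubutumig (rule 1 does not apply)
  wubutumig → wubutumiy   [unconditioned shift]
  wubutumiy → wuvutumiy   [unconditioned shift]
  wuvutumiy → wovotomiy   [vowel merger]
  giving Mopanar wovotomiy.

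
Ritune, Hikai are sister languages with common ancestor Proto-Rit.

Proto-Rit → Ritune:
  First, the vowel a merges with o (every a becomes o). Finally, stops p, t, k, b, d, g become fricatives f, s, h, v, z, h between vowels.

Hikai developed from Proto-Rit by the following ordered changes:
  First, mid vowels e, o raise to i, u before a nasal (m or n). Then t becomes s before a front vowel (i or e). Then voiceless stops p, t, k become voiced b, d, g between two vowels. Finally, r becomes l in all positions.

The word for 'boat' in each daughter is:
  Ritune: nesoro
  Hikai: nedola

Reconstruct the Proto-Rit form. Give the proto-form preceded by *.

Position 6: Ritune has o, Hikai has a. Hikai preserves a here (none of its changes turn any other segment into a), so the proto-segment is *a.
Position 5: Ritune has r, Hikai has l. Ritune preserves r here (none of its changes turn any other segment into r), so the proto-segment is *r.
This points to *netora. Verify forward in each daughter:
Ritune: *netora > netoro > nesoro  (by vowel merger, intervocalic lenition)
Hikai: *netora
  netora (rule 1 does not apply)
  netora (rule 2 does not apply)
  netora → nedora   [intervocalic voicing]
  nedora → nedola   [unconditioned shift]
  giving Hikai nedola.
No other proto-form is consistent with every reflex, so the reconstruction is *netora.

*netora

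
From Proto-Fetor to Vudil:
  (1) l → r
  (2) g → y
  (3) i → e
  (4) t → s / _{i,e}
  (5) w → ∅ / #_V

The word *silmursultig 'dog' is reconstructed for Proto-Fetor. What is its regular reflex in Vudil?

sermursursey

Vudil: start from *silmursultig.
  rule 1 (unconditioned shift): silmursultig → sirmursurtig
  rule 2 (unconditioned shift): sirmursurtig → sirmursurtiy
  rule 3 (vowel merger): sirmursurtiy → sermursurtey
  rule 4 (palatalisation): sermursurtey → sermursursey
  rule 5: no change — sermursursey
  ⇒ Vudil sermursursey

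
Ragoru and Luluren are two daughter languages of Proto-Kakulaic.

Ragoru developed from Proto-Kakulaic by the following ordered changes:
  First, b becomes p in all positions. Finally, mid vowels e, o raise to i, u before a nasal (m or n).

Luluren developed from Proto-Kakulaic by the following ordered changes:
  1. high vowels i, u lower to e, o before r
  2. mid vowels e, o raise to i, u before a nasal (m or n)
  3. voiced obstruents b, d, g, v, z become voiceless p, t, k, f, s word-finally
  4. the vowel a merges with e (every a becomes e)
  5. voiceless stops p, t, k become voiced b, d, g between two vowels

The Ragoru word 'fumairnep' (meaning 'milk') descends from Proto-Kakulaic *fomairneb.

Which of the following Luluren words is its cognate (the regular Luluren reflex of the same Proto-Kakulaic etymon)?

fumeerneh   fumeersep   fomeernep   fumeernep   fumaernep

Luluren: *fomairneb > fomaerneb > fumaerneb > fumaernep > fumeernep  (by pre-rhotic lowering, pre-nasal raising, final devoicing, vowel merger)
Only 'fumeernep' matches the regular Luluren development of *fomairneb.

fumeernep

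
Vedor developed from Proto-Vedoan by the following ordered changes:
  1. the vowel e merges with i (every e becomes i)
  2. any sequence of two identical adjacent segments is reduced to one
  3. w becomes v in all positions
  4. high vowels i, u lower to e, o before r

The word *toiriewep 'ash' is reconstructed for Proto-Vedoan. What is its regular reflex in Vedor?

toerivip

Vedor: *toiriewep
  toiriewep → toiriiwip   [vowel merger]
  toiriiwip → toiriwip   [degemination]
  toiriwip → toirivip   [unconditioned shift]
  toirivip → toerivip   [pre-rhotic lowering]
  giving Vedor toerivip.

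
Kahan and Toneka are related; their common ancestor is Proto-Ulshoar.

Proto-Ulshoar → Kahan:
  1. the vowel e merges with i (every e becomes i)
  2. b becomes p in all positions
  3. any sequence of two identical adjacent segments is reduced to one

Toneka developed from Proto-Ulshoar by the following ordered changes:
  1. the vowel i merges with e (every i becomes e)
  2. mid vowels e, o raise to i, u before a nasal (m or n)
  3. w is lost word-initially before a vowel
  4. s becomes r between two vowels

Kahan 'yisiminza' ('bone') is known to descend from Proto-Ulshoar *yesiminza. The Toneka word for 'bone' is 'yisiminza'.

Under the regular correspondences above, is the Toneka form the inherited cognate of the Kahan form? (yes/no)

no

Derive the expected Toneka reflex of *yesiminza:
Toneka: *yesiminza
  yesiminza → yesemenza   [vowel merger]
  yesemenza → yesiminza   [pre-nasal raising]
  yesiminza (rule 3 does not apply)
  yesiminza → yeriminza   [rhotacism]
  giving Toneka yeriminza.
The regular Toneka reflex would be 'yeriminza', but the attested form is 'yisiminza'. The correspondence is irregular, so they are not cognates (the Toneka form has a different source).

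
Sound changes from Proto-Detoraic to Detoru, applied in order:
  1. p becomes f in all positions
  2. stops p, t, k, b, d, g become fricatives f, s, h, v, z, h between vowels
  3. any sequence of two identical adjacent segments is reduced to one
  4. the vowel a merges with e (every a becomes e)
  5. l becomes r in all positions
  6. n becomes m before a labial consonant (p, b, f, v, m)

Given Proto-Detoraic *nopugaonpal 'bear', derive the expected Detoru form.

Detoru: start from *nopugaonpal.
  rule 1 (unconditioned shift): nopugaonpal → nofugaonfal
  rule 2 (intervocalic lenition): nofugaonfal → nofuhaonfal
  rule 3: no change — nofuhaonfal
  rule 4 (vowel merger): nofuhaonfal → nofuheonfel
  rule 5 (unconditioned shift): nofuheonfel → nofuheonfer
  rule 6 (nasal place assimilation): nofuheonfer → nofuheomfer
  ⇒ Detoru nofuheomfer

nofuheomfer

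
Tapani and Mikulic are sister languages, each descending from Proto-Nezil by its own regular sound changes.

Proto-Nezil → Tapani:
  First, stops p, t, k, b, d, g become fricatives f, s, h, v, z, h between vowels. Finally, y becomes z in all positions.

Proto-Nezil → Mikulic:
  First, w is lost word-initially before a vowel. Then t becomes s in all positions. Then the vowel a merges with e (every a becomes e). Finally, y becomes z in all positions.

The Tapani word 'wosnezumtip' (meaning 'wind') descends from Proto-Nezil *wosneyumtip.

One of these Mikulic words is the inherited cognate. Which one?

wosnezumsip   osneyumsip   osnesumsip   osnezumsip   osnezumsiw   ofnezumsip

osnezumsip

Mikulic: *wosneyumtip > osneyumtip > osneyumsip > osnezumsip  (by glide loss, unconditioned shift, unconditioned shift)
The other candidates each miss or misapply at least one Mikulic change.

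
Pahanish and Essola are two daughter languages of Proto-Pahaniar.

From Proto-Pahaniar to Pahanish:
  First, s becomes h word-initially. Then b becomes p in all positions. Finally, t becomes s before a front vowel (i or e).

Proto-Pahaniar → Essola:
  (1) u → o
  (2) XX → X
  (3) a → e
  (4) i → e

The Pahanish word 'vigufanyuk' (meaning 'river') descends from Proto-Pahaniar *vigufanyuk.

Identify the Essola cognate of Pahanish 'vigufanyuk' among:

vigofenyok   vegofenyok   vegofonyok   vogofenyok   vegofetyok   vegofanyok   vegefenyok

Essola: *vigufanyuk > vigofanyok > vigofenyok > vegofenyok  (by vowel merger, vowel merger, vowel merger)

vegofenyok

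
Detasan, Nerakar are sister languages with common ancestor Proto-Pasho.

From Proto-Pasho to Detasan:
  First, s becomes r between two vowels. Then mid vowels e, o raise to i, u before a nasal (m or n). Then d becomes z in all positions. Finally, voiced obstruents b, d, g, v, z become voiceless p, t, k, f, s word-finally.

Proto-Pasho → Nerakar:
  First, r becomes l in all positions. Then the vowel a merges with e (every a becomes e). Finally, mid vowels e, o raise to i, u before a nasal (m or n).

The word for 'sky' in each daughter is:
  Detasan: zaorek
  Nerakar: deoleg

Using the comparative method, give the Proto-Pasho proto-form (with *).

*daoreg

Position 6: Detasan has k, Nerakar has g. Nerakar preserves g here (none of its changes turn any other segment into g), so the proto-segment is *g.
Position 4: Detasan has r, Nerakar has l. Taking the neighbouring segments as reconstructed: Detasan r could go back to *s or *r; Nerakar l could go back to *l or *r — the one source consistent with every daughter is *r.
Verify the candidate proto-form against each daughter:
Detasan: start from *daoreg.
  rule 1: no change — daoreg
  rule 2: no change — daoreg
  rule 3 (unconditioned shift): daoreg → zaoreg
  rule 4 (final devoicing): zaoreg → zaorek
  ⇒ Detasan zaorek
Nerakar: start from *daoreg.
  rule 1 (unconditioned shift): daoreg → daoleg
  rule 2 (vowel merger): daoleg → deoleg
  rule 3: no change — deoleg
  ⇒ Nerakar deoleg
No other proto-form is consistent with every reflex, so the reconstruction is *daoreg.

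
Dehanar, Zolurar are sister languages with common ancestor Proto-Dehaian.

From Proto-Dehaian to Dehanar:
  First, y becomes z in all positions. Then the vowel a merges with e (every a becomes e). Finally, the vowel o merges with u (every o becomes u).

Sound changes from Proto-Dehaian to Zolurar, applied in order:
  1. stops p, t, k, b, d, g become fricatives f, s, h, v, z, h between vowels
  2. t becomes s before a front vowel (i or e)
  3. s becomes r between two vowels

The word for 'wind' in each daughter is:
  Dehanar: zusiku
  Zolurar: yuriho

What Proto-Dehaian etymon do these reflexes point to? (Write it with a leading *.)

Position 3: Dehanar has s, Zolurar has r. Dehanar preserves s here (none of its changes turn any other segment into s), so the proto-segment is *s.
Position 6: Dehanar has u, Zolurar has o. Zolurar preserves o here (none of its changes turn any other segment into o), so the proto-segment is *o.
Continuing position by position gives *yusiko; check it forward:
Dehanar: *yusiko > zusiko > zusiku  (by unconditioned shift, vowel merger)
Zolurar: start from *yusiko.
  rule 1 (intervocalic lenition): yusiko → yusiho
  rule 2: no change — yusiho
  rule 3 (rhotacism): yusiho → yuriho
  ⇒ Zolurar yuriho
No other proto-form is consistent with every reflex, so the reconstruction is *yusiko.

*yusiko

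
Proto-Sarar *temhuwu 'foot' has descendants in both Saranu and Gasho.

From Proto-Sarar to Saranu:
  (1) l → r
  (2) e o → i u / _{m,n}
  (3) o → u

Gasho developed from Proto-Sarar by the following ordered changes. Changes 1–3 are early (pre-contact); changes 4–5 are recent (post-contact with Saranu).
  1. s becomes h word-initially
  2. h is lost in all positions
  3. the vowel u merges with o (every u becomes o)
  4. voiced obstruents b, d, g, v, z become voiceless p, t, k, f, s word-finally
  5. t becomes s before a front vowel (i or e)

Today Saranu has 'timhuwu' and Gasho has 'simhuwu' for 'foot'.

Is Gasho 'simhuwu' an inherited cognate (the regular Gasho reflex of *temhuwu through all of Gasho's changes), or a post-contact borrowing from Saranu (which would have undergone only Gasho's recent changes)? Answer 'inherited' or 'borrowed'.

borrowed

If inherited, *temhuwu would pass through all of Gasho's changes:
Gasho: *temhuwu
  temhuwu (rule 1 does not apply)
  temhuwu → temuwu   [h-loss]
  temuwu → temowo   [vowel merger]
  temowo (rule 4 does not apply)
  temowo → semowo   [palatalisation]
  giving Gasho semowo.
If borrowed from Saranu 'timhuwu' after the early changes, it would undergo only the recent ones:
  rule 4 (final devoicing): no change (timhuwu)
  rule 5 (palatalisation): timhuwu → simhuwu
  ⇒ as a loan: simhuwu
Gasho 'simhuwu' matches the loan outcome 'simhuwu', not the inherited 'semowo' — it skipped the early Gasho changes, so it was borrowed from Saranu.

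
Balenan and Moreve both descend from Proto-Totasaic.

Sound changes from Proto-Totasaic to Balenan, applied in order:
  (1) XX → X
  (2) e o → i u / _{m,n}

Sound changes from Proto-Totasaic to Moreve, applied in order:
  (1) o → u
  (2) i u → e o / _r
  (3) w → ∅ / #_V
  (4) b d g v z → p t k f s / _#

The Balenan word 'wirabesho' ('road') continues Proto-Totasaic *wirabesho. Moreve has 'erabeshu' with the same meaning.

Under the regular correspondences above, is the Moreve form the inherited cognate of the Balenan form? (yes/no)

yes

Derive the expected Moreve reflex of *wirabesho:
Moreve: start from *wirabesho.
  rule 1 (vowel merger): wirabesho → wirabeshu
  rule 2 (pre-rhotic lowering): wirabeshu → werabeshu
  rule 3 (glide loss): werabeshu → erabeshu
  rule 4: no change — erabeshu
  ⇒ Moreve erabeshu
Moreve 'erabeshu' matches the regular reflex exactly, so the pair is cognate.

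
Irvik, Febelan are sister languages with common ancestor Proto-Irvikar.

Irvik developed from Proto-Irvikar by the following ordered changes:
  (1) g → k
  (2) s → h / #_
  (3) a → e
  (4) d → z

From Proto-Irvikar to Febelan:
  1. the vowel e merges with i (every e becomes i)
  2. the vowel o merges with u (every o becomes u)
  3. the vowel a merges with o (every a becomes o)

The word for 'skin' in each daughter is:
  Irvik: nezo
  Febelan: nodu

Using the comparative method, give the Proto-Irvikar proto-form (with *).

Position 4: Irvik has o, Febelan has u. Irvik preserves o here (none of its changes turn any other segment into o), so the proto-segment is *o.
Position 2: Irvik has e, Febelan has o. In Febelan, o can only continue *a, so the proto-segment is *a.
Verify the candidate proto-form against each daughter:
Irvik: start from *nado.
  rule 1: no change — nado
  rule 2: no change — nado
  rule 3 (vowel merger): nado → nedo
  rule 4 (unconditioned shift): nedo → nezo
  ⇒ Irvik nezo
Febelan: start from *nado.
  rule 1: no change — nado
  rule 2 (vowel merger): nado → nadu
  rule 3 (vowel merger): nadu → nodu
  ⇒ Febelan nodu
Only *nado yields all of Irvik nezo, Febelan nodu.

*nado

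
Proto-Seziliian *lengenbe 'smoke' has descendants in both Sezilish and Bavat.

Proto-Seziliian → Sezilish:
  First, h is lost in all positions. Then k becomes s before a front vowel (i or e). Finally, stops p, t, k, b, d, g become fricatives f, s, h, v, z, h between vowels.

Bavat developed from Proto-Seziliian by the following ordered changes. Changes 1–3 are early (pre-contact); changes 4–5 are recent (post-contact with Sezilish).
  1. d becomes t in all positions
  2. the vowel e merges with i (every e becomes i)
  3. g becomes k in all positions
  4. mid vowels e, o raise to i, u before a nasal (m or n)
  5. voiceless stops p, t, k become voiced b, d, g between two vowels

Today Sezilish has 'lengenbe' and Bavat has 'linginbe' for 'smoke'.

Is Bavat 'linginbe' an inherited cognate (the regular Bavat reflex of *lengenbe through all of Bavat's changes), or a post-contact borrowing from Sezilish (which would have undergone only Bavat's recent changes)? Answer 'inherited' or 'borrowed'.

If inherited, *lengenbe would pass through all of Bavat's changes:
Bavat: *lengenbe > linginbi > linkinbi  (by vowel merger, unconditioned shift)
If borrowed from Sezilish 'lengenbe' after the early changes, it would undergo only the recent ones:
  rule 4 (pre-nasal raising): lengenbe → linginbe
  rule 5 (intervocalic voicing): no change (linginbe)
  ⇒ as a loan: linginbe
Bavat 'linginbe' matches the loan outcome 'linginbe', not the inherited 'linkinbi' — it skipped the early Bavat changes, so it was borrowed from Sezilish.

borrowed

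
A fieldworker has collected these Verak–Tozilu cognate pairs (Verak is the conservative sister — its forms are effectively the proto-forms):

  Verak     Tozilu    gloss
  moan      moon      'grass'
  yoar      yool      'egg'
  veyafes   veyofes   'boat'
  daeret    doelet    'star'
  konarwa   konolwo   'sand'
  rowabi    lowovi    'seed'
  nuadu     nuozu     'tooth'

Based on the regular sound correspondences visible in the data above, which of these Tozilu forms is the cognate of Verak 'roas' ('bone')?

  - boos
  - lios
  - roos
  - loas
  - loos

rowabi ~ lowovi — Verak r corresponds to Tozilu l word-initially before a back vowel.
nuadu ~ nuozu — Verak a corresponds to Tozilu o after a vowel, before a consonant other than r, m, n, p, b, f, v.
Applying these to Verak 'roas':
  roas → loas   (r→l word-initially before a back vowel)
  loas → loos   (a→o after a vowel, before a consonant other than r, m, n, p, b, f, v)
So the Tozilu cognate is 'loos'.

loos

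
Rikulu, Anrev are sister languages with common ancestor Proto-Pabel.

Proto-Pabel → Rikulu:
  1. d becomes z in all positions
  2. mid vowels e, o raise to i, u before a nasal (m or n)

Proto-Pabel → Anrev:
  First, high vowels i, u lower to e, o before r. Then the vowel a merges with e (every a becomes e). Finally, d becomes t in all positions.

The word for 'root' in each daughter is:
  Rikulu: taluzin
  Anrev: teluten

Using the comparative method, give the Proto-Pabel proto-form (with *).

*taluden

Position 6: Rikulu has i, Anrev has e. Taking the neighbouring segments as reconstructed: Rikulu i could go back to *e or *i; Anrev e could go back to *a or *e — the one source consistent with every daughter is *e.
Position 5: Rikulu has z, Anrev has t. Taking the neighbouring segments as reconstructed: Rikulu z could go back to *d or *z; Anrev t could go back to *t or *d — the one source consistent with every daughter is *d.
Continuing position by position gives *taluden; check it forward:
Rikulu: start from *taluden.
  rule 1 (unconditioned shift): taluden → taluzen
  rule 2 (pre-nasal raising): taluzen → taluzin
  ⇒ Rikulu taluzin
Anrev: start from *taluden.
  rule 1: no change — taluden
  rule 2 (vowel merger): taluden → teluden
  rule 3 (unconditioned shift): teluden → teluten
  ⇒ Anrev teluten
*taluden is the unique common source.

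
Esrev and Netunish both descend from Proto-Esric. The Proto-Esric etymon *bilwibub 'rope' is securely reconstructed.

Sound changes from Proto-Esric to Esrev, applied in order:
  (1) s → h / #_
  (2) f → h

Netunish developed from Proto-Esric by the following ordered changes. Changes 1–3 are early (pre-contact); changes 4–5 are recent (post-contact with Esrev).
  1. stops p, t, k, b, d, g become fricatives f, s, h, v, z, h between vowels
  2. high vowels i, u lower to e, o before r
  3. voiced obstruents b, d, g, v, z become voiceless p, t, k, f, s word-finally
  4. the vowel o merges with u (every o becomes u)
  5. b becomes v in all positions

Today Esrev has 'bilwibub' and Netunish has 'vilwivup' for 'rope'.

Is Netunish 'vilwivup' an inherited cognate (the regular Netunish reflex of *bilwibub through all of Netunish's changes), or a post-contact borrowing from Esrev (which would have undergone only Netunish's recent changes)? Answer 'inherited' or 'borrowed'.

If inherited, *bilwibub would pass through all of Netunish's changes:
Netunish: start from *bilwibub.
  rule 1 (intervocalic lenition): bilwibub → bilwivub
  rule 2: no change — bilwivub
  rule 3 (final devoicing): bilwivub → bilwivup
  rule 4: no change — bilwivup
  rule 5 (unconditioned shift): bilwivup → vilwivup
  ⇒ Netunish vilwivup
If borrowed from Esrev 'bilwibub' after the early changes, it would undergo only the recent ones:
  rule 4 (vowel merger): no change (bilwibub)
  rule 5 (unconditioned shift): bilwibub → vilwivuv
  ⇒ as a loan: vilwivuv
Netunish 'vilwivup' matches the inherited outcome exactly, so it is an inherited cognate, not a loan.

inherited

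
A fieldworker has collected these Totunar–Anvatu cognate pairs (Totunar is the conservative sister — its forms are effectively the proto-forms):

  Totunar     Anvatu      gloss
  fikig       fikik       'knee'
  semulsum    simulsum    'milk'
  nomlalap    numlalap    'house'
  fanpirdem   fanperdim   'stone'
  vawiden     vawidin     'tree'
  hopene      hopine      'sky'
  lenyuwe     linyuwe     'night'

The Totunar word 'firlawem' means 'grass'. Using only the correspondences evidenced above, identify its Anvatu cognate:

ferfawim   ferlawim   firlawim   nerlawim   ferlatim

fanpirdem ~ fanperdim — Totunar i corresponds to Anvatu e after a consonant, before r.
semulsum ~ simulsum, fanpirdem ~ fanperdim — Totunar e corresponds to Anvatu i after a consonant, before a nasal.
Applying these to Totunar 'firlawem':
  firlawem → ferlawem   (i→e after a consonant, before r)
  ferlawem → ferlawim   (e→i after a consonant, before a nasal)
So the Anvatu cognate is 'ferlawim'.

ferlawim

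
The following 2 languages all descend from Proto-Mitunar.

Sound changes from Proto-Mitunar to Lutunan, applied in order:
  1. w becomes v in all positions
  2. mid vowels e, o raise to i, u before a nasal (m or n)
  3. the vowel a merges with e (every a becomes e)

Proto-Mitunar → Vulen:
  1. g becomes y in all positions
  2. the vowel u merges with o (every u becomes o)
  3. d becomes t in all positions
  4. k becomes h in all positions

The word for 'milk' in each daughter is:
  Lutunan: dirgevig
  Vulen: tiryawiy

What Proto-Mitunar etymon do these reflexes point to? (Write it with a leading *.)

Position 1: Lutunan has d, Vulen has t. Lutunan preserves d here (none of its changes turn any other segment into d), so the proto-segment is *d.
Position 5: Lutunan has e, Vulen has a. Vulen preserves a here (none of its changes turn any other segment into a), so the proto-segment is *a.
Position 4: Lutunan has g, Vulen has y. Lutunan preserves g here (none of its changes turn any other segment into g), so the proto-segment is *g.
This points to *dirgawig. Verify forward in each daughter:
Lutunan: *dirgawig
  dirgawig → dirgavig   [unconditioned shift]
  dirgavig (rule 2 does not apply)
  dirgavig → dirgevig   [vowel merger]
  giving Lutunan dirgevig.
Vulen: *dirgawig
  dirgawig → diryawiy   [unconditioned shift]
  diryawiy (rule 2 does not apply)
  diryawiy → tiryawiy   [unconditioned shift]
  tiryawiy (rule 4 does not apply)
  giving Vulen tiryawiy.
Only *dirgawig yields all of Lutunan dirgevig, Vulen tiryawiy.

*dirgawig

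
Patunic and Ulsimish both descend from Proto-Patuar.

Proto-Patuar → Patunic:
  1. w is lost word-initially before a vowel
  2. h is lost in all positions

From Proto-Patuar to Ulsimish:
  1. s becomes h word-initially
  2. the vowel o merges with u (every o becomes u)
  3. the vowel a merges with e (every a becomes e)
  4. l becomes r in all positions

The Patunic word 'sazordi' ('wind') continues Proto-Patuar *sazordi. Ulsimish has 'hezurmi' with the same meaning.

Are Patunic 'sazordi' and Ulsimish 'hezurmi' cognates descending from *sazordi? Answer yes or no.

Derive the expected Ulsimish reflex of *sazordi:
Ulsimish: *sazordi
  sazordi → hazordi   [debuccalisation]
  hazordi → hazurdi   [vowel merger]
  hazurdi → hezurdi   [vowel merger]
  hezurdi (rule 4 does not apply)
  giving Ulsimish hezurdi.
The regular Ulsimish reflex would be 'hezurdi', but the attested form is 'hezurmi'. The correspondence is irregular, so they are not cognates (the Ulsimish form has a different source).

no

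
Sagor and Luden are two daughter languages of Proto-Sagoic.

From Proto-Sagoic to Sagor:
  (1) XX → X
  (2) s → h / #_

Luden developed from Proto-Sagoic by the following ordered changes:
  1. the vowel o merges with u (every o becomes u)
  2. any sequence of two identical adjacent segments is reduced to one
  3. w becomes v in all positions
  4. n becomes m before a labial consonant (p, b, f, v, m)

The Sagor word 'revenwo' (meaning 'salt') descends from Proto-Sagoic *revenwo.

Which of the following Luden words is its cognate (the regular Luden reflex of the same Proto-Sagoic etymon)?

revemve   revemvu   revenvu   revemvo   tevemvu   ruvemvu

revemvu

Luden: *revenwo
  revenwo → revenwu   [vowel merger]
  revenwu (rule 2 does not apply)
  revenwu → revenvu   [unconditioned shift]
  revenvu → revemvu   [nasal place assimilation]
  giving Luden revemvu.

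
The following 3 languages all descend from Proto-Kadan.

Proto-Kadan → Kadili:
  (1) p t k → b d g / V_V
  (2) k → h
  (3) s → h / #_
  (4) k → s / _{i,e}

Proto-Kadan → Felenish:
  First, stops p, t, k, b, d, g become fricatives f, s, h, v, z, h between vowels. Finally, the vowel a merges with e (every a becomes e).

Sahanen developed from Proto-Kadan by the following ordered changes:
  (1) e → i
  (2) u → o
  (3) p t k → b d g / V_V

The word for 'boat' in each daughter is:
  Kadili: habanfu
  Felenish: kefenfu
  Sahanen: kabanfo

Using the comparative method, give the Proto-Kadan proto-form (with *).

Position 4: Kadili has a, Felenish has e, Sahanen has a. Kadili preserves a here (none of its changes turn any other segment into a), so the proto-segment is *a.
Position 1: Kadili has h, Felenish has k, Sahanen has k. Felenish preserves k here (none of its changes turn any other segment into k), so the proto-segment is *k.
Verify the candidate proto-form against each daughter:
Kadili: *kapanfu > kabanfu > habanfu  (by intervocalic voicing, unconditioned shift)
Felenish: *kapanfu
  kapanfu → kafanfu   [intervocalic lenition]
  kafanfu → kefenfu   [vowel merger]
  giving Felenish kefenfu.
Sahanen: *kapanfu > kapanfo > kabanfo  (by vowel merger, intervocalic voicing)
No other proto-form is consistent with every reflex, so the reconstruction is *kapanfu.

*kapanfu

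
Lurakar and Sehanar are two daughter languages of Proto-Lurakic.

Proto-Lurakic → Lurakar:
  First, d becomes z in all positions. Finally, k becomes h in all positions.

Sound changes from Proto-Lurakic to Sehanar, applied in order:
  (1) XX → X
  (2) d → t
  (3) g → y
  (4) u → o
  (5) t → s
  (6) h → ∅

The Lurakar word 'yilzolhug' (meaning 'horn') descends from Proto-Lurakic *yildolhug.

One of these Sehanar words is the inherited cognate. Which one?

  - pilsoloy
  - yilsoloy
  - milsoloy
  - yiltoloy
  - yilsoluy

yilsoloy

Sehanar: start from *yildolhug.
  rule 1: no change — yildolhug
  rule 2 (unconditioned shift): yildolhug → yiltolhug
  rule 3 (unconditioned shift): yiltolhug → yiltolhuy
  rule 4 (vowel merger): yiltolhuy → yiltolhoy
  rule 5 (unconditioned shift): yiltolhoy → yilsolhoy
  rule 6 (h-loss): yilsolhoy → yilsoloy
  ⇒ Sehanar yilsoloy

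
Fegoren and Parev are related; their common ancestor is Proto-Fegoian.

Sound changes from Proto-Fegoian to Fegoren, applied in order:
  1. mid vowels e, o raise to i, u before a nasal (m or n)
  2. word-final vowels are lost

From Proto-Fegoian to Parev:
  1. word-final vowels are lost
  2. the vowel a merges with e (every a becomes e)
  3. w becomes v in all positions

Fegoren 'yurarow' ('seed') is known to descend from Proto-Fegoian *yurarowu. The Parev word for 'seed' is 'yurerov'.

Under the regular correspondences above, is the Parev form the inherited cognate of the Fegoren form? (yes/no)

yes

Derive the expected Parev reflex of *yurarowu:
Parev: *yurarowu
  yurarowu → yurarow   [apocope]
  yurarow → yurerow   [vowel merger]
  yurerow → yurerov   [unconditioned shift]
  giving Parev yurerov.
Parev 'yurerov' matches the regular reflex exactly, so the pair is cognate.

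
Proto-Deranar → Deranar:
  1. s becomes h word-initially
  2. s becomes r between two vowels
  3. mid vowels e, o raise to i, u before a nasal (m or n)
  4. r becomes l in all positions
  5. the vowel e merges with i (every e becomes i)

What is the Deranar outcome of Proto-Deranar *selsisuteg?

Deranar: *selsisuteg > helsisuteg > helsiruteg > helsiluteg > hilsilutig  (by debuccalisation, rhotacism, unconditioned shift, vowel merger)

hilsilutig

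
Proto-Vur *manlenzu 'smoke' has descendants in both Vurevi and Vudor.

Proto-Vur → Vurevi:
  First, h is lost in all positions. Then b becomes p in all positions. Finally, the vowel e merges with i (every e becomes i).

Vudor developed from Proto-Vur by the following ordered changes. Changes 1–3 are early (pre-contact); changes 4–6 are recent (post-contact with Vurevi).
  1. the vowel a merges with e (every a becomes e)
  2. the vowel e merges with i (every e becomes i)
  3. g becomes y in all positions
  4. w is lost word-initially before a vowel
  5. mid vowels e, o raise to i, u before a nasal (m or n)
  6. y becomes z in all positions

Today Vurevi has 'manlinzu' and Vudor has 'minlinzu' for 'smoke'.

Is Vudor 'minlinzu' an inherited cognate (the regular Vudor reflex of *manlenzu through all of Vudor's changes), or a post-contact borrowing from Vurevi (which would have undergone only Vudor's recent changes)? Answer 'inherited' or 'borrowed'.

If inherited, *manlenzu would pass through all of Vudor's changes:
Vudor: *manlenzu
  manlenzu → menlenzu   [vowel merger]
  menlenzu → minlinzu   [vowel merger]
  minlinzu (rule 3 does not apply)
  minlinzu (rule 4 does not apply)
  minlinzu (rule 5 does not apply)
  minlinzu (rule 6 does not apply)
  giving Vudor minlinzu.
If borrowed from Vurevi 'manlinzu' after the early changes, it would undergo only the recent ones:
  rule 4 (glide loss): no change (manlinzu)
  rule 5 (pre-nasal raising): no change (manlinzu)
  rule 6 (unconditioned shift): no change (manlinzu)
  ⇒ as a loan: manlinzu
Vudor 'minlinzu' matches the inherited outcome exactly, so it is an inherited cognate, not a loan.

inherited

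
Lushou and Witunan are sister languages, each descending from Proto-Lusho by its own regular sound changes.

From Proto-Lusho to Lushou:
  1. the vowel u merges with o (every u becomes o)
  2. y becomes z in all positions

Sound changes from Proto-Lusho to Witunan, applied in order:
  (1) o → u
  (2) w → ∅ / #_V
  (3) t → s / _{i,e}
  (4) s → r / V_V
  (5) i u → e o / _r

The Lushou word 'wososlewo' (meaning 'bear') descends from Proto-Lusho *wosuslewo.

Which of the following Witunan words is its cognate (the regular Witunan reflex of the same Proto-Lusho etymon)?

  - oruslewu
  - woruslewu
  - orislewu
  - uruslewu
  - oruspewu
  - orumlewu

oruslewu

Witunan: start from *wosuslewo.
  rule 1 (vowel merger): wosuslewo → wususlewu
  rule 2 (glide loss): wususlewu → ususlewu
  rule 3: no change — ususlewu
  rule 4 (rhotacism): ususlewu → uruslewu
  rule 5 (pre-rhotic lowering): uruslewu → oruslewu
  ⇒ Witunan oruslewu
Only 'oruslewu' matches the regular Witunan development of *wosuslewo.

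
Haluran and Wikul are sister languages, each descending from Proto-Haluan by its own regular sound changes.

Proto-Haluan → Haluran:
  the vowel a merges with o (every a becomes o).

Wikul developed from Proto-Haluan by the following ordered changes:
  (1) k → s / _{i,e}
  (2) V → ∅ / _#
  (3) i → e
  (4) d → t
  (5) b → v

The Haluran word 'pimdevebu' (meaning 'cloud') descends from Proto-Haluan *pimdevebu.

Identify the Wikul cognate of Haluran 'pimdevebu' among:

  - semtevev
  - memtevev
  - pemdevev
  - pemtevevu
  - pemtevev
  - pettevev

Wikul: *pimdevebu
  pimdevebu (rule 1 does not apply)
  pimdevebu → pimdeveb   [apocope]
  pimdeveb → pemdeveb   [vowel merger]
  pemdeveb → pemteveb   [unconditioned shift]
  pemteveb → pemtevev   [unconditioned shift]
  giving Wikul pemtevev.
Only 'pemtevev' matches the regular Wikul development of *pimdevebu.

pemtevev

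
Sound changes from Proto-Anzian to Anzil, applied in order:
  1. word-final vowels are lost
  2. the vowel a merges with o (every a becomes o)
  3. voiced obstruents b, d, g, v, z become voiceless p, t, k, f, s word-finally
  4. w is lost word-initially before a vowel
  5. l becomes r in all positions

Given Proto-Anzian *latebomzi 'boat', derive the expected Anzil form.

roteboms

Anzil: start from *latebomzi.
  rule 1 (apocope): latebomzi → latebomz
  rule 2 (vowel merger): latebomz → lotebomz
  rule 3 (final devoicing): lotebomz → loteboms
  rule 4: no change — loteboms
  rule 5 (unconditioned shift): loteboms → roteboms
  ⇒ Anzil roteboms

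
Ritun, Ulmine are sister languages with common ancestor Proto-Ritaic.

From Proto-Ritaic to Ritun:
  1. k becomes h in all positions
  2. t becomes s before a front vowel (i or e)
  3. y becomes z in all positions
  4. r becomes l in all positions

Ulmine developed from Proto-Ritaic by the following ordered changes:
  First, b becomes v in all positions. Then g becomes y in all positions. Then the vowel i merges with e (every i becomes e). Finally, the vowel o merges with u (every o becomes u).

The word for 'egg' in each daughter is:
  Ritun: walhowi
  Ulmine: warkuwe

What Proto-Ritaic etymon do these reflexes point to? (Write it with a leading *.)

Position 7: Ritun has i, Ulmine has e. Ritun preserves i here (none of its changes turn any other segment into i), so the proto-segment is *i.
Position 3: Ritun has l, Ulmine has r. Ulmine preserves r here (none of its changes turn any other segment into r), so the proto-segment is *r.
Continuing position by position gives *warkowi; check it forward:
Ritun: *warkowi > warhowi > walhowi  (by unconditioned shift, unconditioned shift)
Ulmine: *warkowi > warkowe > warkuwe  (by vowel merger, vowel merger)
Only *warkowi yields all of Ritun walhowi, Ulmine warkuwe.

*warkowi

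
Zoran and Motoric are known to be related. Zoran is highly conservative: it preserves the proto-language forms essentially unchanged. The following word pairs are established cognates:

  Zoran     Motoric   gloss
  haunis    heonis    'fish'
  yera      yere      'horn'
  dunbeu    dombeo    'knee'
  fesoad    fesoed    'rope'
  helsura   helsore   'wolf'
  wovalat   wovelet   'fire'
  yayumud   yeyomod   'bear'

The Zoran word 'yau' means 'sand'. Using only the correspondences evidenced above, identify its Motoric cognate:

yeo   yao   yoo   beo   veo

haunis ~ heonis — Zoran a corresponds to Motoric e after a consonant, before a back vowel.
dunbeu ~ dombeo — Zoran u corresponds to Motoric o word-finally.
Applying these to Zoran 'yau':
  yau → yeu   (a→e after a consonant, before a back vowel)
  yeu → yeo   (u→o word-finally)
So the Motoric cognate is 'yeo'.

yeo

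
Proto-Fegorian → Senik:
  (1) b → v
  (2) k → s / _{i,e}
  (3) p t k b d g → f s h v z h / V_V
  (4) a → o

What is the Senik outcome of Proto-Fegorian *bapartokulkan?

vofortohulkon

Senik: *bapartokulkan
  bapartokulkan → vapartokulkan   [unconditioned shift]
  vapartokulkan (rule 2 does not apply)
  vapartokulkan → vafartohulkan   [intervocalic lenition]
  vafartohulkan → vofortohulkon   [vowel merger]
  giving Senik vofortohulkon.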